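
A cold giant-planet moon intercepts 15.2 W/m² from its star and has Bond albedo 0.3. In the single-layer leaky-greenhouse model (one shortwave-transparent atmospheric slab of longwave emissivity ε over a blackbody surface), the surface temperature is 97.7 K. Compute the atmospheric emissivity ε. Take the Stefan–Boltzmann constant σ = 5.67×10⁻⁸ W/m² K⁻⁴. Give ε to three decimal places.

0.970

TOA balance gives T_e = 82.76 K.
T_s⁴ = T_e⁴·2/(2−ε) → ε = 2 − 2(T_e/T_s)⁴ = 2 − 2·(82.76/97.7)⁴ = 0.9702.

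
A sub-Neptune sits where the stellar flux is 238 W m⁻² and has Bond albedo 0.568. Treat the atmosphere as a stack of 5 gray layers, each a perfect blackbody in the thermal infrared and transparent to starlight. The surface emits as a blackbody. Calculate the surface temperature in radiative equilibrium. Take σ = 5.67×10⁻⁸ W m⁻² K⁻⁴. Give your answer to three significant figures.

228 K

Top-of-atmosphere balance: σT_e⁴ = S(1−α)/4 = 25.70 W m⁻² → T_e = 145.9 K.
Layer-by-layer balance gives σT_s⁴ = (N+1)σT_e⁴, so T_s = 6^¼·145.9 = 228.4 K.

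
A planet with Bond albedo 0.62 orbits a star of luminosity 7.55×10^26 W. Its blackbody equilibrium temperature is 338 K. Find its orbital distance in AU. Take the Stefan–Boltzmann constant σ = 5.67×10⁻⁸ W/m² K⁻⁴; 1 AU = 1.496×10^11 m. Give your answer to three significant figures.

Required flux: S = 4σT⁴/(1−α) = 7790 W/m².
From L = 4πd²S, d = √(7.55×10^26/(4π·7790)) = 8.782×10^10 m = 0.5870 AU.

0.587 AU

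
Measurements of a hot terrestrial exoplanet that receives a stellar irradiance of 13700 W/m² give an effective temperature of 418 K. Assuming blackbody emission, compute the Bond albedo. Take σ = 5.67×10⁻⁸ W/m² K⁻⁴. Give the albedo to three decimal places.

Rearranging the radiative balance, α = 1 − 4σT⁴/S.
4σT⁴ = 4·5.67×10⁻⁸·(418)⁴ = 6924 W/m².
1−α = 6924/13700 = 0.5054, so α = 0.4946.

0.495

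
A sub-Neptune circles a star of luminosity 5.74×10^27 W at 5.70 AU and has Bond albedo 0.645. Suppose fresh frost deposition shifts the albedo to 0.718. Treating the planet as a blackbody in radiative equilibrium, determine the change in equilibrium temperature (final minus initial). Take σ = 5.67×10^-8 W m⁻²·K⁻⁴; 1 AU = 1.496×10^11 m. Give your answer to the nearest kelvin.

-10 K

d = 5.70 × 1.496×10^11 m = 8.527×10^11 m.
S = L/(4πd²) = 628.2 W m⁻².
Initial: T₁ = [S(1−0.645)/(4σ)]^(1/4) = 177.1 K.
After:  T₂ = [628.2·0.282/(4σ)]^(1/4) = 167.2 K.
ΔT = T₂ − T₁ = -9.904 K.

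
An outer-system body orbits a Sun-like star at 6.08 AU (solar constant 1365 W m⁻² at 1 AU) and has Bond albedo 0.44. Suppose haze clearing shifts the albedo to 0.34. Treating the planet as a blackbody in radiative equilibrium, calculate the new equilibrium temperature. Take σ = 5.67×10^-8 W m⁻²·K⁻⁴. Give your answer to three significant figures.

102 kelvin

Irradiance scales as 1/d², so S = 1365 W m⁻² × (1/6.08)² = 36.93 W m⁻².
T₂ = [S(1−α₂)/(4σ)]^(1/4) = [36.93·0.66/(4σ)]^(1/4) = 101.8 K.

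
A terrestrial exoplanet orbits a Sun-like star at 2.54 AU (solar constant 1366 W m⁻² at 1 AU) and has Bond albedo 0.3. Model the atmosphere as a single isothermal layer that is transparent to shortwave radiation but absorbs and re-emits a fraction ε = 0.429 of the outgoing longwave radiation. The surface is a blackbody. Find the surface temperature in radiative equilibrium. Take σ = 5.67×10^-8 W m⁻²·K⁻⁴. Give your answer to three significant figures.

170 kelvin

Irradiance scales as 1/d², so S = 1366 W m⁻² × (1/2.54)² = 211.7 W m⁻².
The planet radiates to space at T_e = [S(1−α)/(4σ)]^(1/4) = 159.9 K.
For a single slab of emissivity ε, T_s⁴ = 2T_e⁴/(2−ε); thus T_s = 159.9·(1.273)^(1/4) = 169.8 K.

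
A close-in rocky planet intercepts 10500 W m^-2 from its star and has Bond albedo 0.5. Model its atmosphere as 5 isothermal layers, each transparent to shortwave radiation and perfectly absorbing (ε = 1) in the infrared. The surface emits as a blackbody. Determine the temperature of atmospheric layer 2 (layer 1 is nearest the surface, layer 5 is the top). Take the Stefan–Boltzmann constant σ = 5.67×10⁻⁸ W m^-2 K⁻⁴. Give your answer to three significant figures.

The effective emission temperature is T_e = [S(1−α)/(4σ)]^¼ = 390.1 K.
In the N-layer model, layer k (counted from the surface) has T_k = (N+1−k)^(1/4)·T_e.
T_2 = (4)^(1/4)·390.1 = 551.6 K.

552 kelvin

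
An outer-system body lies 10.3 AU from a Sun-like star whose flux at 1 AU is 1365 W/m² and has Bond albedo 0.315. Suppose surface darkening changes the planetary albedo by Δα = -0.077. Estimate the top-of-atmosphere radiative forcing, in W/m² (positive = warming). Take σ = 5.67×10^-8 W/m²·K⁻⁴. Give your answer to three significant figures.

Irradiance scales as 1/d², so S = 1365 W/m² × (1/10.3)² = 12.87 W/m².
ΔF = −(S/4)Δα = −(12.87/4)×(-0.077) = 0.2477 W/m².

0.248 W/m²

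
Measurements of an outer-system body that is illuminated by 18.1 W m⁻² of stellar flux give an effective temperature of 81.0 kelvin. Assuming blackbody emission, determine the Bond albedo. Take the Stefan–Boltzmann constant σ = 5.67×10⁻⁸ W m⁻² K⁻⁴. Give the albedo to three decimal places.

0.461

Rearranging the radiative balance, α = 1 − 4σT⁴/S.
4σT⁴ = 4·5.67×10⁻⁸·(81.0)⁴ = 9.763 W m⁻².
Hence α = 1 − 9.763/18.10 = 0.4606.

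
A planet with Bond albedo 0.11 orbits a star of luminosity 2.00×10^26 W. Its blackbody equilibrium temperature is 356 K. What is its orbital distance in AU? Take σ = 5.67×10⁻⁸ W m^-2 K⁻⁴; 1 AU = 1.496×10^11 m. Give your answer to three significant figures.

The flux needed for this T is 4σT⁴/(1−0.11) = 4093 W m^-2.
From L = 4πd²S, d = √(2.00×10^26/(4π·4093)) = 6.236×10^10 m = 0.4168 AU.

0.417 AU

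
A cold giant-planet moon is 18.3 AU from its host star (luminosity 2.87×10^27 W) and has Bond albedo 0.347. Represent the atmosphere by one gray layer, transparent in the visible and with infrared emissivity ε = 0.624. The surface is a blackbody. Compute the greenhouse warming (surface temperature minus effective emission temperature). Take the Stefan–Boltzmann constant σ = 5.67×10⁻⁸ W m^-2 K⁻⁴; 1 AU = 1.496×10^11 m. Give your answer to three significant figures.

d = 18.3 × 1.496×10^11 m = 2.738×10^12 m.
S = L/(4πd²) = 30.47 W m^-2.
Effective emission temperature (TOA balance): σT_e⁴ = S(1−α)/4 = 4.975 W m^-2 → T_e = 96.78 K.
The surface balance (absorbed SW + ε·downward IR = σT_s⁴) with T_a⁴ = T_s⁴/2 reduces to T_s = T_e·[2/(2−ε)]^¼ = 106.3 K.
Greenhouse warming: T_s − T_e = 9.485 K.

9.48 K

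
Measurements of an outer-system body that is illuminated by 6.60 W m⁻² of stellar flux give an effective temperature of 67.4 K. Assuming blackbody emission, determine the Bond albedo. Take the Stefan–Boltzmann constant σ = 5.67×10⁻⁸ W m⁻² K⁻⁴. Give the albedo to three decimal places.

Rearranging the radiative balance, α = 1 − 4σT⁴/S.
σT⁴ = 1.170 W m⁻², so 4σT⁴ = 4.680 W m⁻².
1−α = 4.680/6.600 = 0.7092, so α = 0.2908.

0.291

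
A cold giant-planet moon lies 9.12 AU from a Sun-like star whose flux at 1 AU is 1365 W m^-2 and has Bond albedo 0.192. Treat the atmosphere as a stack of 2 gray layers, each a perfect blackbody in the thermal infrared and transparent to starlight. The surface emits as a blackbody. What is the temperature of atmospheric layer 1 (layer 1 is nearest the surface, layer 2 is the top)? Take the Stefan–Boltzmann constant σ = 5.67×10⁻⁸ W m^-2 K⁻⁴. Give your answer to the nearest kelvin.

104 K

By the inverse-square law, S = 1365/9.12² = 16.41 W m^-2.
The effective emission temperature is T_e = [S(1−α)/(4σ)]^¼ = 87.44 K.
The net upward flux σT_e⁴ is constant between every pair of levels, so T_k⁴ = (N+1−k)T_e⁴.
With k = 1: T_1 = (2+1−1)^¼·87.44 K = 104.0 K.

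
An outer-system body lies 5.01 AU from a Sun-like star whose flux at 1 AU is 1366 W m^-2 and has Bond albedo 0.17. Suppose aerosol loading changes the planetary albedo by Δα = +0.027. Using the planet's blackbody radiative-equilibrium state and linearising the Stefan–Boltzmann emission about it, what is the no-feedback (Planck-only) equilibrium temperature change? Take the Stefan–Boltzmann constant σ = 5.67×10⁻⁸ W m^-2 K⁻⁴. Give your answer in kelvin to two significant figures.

-0.97 kelvin

Irradiance scales as 1/d², so S = 1366 W m^-2 × (1/5.01)² = 54.42 W m^-2.
The baseline emission temperature is T_e = 118.8 K.
ΔF = −(S/4)Δα = −(54.42/4)×(+0.027) = -0.3673 W m^-2.
Linearising σT⁴ gives d(σT⁴)/dT = 4σT_e³ = 0.3802 W m^-2 per K.
So ΔT₀ = -0.3673/0.3802 = -0.966 K.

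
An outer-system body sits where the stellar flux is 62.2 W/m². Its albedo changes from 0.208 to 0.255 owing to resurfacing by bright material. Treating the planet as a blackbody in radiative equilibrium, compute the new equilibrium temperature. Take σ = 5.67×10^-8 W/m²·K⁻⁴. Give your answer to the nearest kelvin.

120 kelvin

New equilibrium: T₂ = [(1−0.255)·62.20/(4σ)]^(1/4) = 119.6 K.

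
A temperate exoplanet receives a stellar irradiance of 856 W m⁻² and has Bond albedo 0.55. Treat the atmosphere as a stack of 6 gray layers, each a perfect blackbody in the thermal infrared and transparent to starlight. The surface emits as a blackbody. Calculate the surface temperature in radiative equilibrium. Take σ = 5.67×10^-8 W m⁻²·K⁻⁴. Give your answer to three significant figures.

OLR = S(1−α)/4 = 96.30 W m⁻²; the top layer radiates at T_e = 203.0 K.
Layer-by-layer balance gives σT_s⁴ = (N+1)σT_e⁴, so T_s = 7^¼·203.0 = 330.2 K.

330 kelvin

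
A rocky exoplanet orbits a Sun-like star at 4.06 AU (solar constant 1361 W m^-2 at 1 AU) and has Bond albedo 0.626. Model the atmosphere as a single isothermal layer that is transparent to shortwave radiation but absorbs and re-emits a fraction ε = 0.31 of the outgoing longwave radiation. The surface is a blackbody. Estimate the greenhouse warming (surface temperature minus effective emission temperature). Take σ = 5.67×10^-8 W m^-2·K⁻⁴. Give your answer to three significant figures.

4.65 kelvin

By the inverse-square law, S = 1361/4.06² = 82.57 W m^-2.
At the top of the atmosphere, σT_e⁴ = S(1−α)/4 = 7.720 W m^-2, giving T_e = 108.0 K.
For a single slab of emissivity ε, T_s⁴ = 2T_e⁴/(2−ε); thus T_s = 108.0·(1.183)^(1/4) = 112.7 K.
The atmosphere warms the surface by 4.645 K.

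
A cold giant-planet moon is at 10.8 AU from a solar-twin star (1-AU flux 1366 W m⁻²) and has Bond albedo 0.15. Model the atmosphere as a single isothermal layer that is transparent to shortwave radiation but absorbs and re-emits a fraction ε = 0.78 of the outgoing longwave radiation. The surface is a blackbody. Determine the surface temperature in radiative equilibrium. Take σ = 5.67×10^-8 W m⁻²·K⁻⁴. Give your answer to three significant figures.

Flux at the orbit: S = 1366/(10.8)² = 11.71 W m⁻².
The planet radiates to space at T_e = [S(1−α)/(4σ)]^(1/4) = 81.39 K.
The surface balance (absorbed SW + ε·downward IR = σT_s⁴) with T_a⁴ = T_s⁴/2 reduces to T_s = T_e·[2/(2−ε)]^¼ = 92.10 K.

92.1 K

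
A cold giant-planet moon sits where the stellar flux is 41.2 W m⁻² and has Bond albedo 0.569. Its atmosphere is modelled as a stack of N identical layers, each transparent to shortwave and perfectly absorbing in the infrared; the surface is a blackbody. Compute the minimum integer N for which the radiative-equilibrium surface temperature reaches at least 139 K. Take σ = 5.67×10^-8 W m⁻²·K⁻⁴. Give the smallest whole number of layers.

4

The effective emission temperature is T_e = [S(1−α)/(4σ)]^¼ = 94.07 K.
Need (N+1)T_e⁴ ≥ T_s⁴, i.e. N+1 ≥ (139/94.07)⁴ = 4.768.
The minimum whole number is N = 4.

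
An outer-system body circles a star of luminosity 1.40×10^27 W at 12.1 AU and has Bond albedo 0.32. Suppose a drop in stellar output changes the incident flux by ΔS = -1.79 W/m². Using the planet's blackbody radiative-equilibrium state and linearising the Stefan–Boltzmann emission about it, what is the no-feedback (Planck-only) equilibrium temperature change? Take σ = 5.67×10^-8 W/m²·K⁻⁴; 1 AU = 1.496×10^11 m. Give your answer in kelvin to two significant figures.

d = 12.1 × 1.496×10^11 m = 1.810×10^12 m.
S = L/(4πd²) = 34.00 W/m².
Reference equilibrium: T_e = [S(1−α)/(4σ)]^(1/4) = 100.5 K.
TOA radiative forcing: ΔF = (1−α)ΔS/4 = 0.68·(-1.79)/4 = -0.3043 W/m².
Planck response: λ_P = 4σT_e³ = 4·5.67×10⁻⁸·(100.5)³ = 0.2301 W/m²/K.
ΔT₀ = ΔF/λ_P = -0.3043/0.2301 = -1.32 K.

-1.3 K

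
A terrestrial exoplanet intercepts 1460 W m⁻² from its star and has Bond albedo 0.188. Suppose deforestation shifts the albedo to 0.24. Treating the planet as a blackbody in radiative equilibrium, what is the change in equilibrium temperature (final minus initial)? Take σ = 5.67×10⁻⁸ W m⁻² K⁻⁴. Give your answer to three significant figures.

With α = 0.188, T₁ = 268.9 K.
With α = 0.24, T₂ = 264.5 K.
ΔT = T₂ − T₁ = -4.412 K.

-4.41 kelvin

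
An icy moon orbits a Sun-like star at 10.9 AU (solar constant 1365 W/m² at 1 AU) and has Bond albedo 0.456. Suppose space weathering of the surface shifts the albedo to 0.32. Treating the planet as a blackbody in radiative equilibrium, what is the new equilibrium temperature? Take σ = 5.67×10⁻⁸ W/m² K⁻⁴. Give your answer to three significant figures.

By the inverse-square law, S = 1365/10.9² = 11.49 W/m².
T₂ = [S(1−α₂)/(4σ)]^(1/4) = [11.49·0.68/(4σ)]^(1/4) = 76.61 K.

76.6 kelvin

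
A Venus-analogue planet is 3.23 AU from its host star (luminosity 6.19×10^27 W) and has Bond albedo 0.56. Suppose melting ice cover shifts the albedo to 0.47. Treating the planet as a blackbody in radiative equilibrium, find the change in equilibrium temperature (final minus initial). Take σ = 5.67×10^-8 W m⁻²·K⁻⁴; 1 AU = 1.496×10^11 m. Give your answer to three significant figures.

Orbital distance: d = 3.23 AU = 4.832×10^11 m.
S = L/(4πd²) = 2110 W m⁻².
Initial: T₁ = [S(1−0.56)/(4σ)]^(1/4) = 252.9 K.
Final:   T₂ = [S(1−0.47)/(4σ)]^(1/4) = 265.0 K.
ΔT = T₂ − T₁ = 12.05 K.

12.0 kelvin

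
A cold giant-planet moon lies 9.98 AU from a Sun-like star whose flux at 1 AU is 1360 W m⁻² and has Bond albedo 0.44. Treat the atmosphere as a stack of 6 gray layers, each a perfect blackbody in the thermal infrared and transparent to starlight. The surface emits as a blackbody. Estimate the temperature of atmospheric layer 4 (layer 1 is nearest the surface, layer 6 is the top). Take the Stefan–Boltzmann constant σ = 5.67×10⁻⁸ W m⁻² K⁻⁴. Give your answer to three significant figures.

Flux at the orbit: S = 1360/(9.98)² = 13.65 W m⁻².
OLR = S(1−α)/4 = 1.912 W m⁻²; the top layer radiates at T_e = 76.20 K.
In the N-layer model, layer k (counted from the surface) has T_k = (N+1−k)^(1/4)·T_e.
T_4 = (3)^(1/4)·76.20 = 100.3 K.

100 kelvin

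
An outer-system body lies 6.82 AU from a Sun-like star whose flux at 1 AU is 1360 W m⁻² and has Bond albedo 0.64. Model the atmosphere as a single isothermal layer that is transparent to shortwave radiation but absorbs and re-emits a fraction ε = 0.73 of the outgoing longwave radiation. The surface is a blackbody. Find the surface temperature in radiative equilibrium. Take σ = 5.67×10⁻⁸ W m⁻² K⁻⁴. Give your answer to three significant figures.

92.5 kelvin

Irradiance scales as 1/d², so S = 1360 W m⁻² × (1/6.82)² = 29.24 W m⁻².
The planet radiates to space at T_e = [S(1−α)/(4σ)]^(1/4) = 82.54 K.
The surface balance (absorbed SW + ε·downward IR = σT_s⁴) with T_a⁴ = T_s⁴/2 reduces to T_s = T_e·[2/(2−ε)]^¼ = 92.46 K.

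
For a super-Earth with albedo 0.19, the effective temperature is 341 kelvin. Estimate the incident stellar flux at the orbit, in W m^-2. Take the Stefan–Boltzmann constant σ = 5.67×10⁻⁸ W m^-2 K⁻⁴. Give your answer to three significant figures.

From S(1−α)/4 = σT⁴: S = 4σT⁴/(1−α).
The emitted flux is σT⁴ = 766.7 W m^-2.
So S = 4×766.7/(1−0.19) = 3786 W m^-2.

3790 W m^-2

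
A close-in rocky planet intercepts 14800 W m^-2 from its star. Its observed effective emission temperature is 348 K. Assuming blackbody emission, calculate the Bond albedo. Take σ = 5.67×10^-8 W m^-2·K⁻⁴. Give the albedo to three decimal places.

Rearranging the radiative balance, α = 1 − 4σT⁴/S.
σT⁴ = 831.6 W m^-2, so 4σT⁴ = 3326 W m^-2.
1−α = 3326/14800 = 0.2247, so α = 0.7753.

0.775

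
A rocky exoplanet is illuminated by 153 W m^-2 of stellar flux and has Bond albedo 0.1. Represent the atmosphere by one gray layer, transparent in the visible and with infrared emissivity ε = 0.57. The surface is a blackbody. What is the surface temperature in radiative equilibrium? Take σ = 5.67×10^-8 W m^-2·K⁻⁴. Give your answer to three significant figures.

171 kelvin

At the top of the atmosphere, σT_e⁴ = S(1−α)/4 = 34.43 W m^-2, giving T_e = 157.0 K.
The surface balance (absorbed SW + ε·downward IR = σT_s⁴) with T_a⁴ = T_s⁴/2 reduces to T_s = T_e·[2/(2−ε)]^¼ = 170.7 K.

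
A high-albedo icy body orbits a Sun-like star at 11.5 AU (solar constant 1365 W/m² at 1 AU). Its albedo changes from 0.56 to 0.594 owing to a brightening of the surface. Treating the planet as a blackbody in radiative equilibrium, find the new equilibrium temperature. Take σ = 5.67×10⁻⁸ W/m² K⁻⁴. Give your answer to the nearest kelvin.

By the inverse-square law, S = 1365/11.5² = 10.32 W/m².
With the new albedo, S(1−α₂)/4 = 1.048 W/m², so T₂ = 65.56 K.

66 K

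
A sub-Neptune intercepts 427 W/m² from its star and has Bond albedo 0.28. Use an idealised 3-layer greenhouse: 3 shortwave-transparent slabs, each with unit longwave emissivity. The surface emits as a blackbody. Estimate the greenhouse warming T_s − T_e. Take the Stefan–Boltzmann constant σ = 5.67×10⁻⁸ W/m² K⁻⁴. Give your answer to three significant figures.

OLR = S(1−α)/4 = 76.86 W/m²; the top layer radiates at T_e = 191.9 K.
Surface: T_s = (4)^¼·T_e = 271.4 K.
Warming: T_s − T_e = 79.48 K.

79.5 K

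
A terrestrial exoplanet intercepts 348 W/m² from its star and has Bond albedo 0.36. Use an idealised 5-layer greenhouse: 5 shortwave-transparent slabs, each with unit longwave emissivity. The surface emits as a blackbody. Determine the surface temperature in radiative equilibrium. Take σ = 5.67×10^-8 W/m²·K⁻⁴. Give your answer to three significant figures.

277 K

The effective emission temperature is T_e = [S(1−α)/(4σ)]^¼ = 177.0 K.
For an N-layer opaque stack, T_s⁴ = (N+1)T_e⁴, hence T_s = (6)^(1/4)×177.0 K = 277.1 K.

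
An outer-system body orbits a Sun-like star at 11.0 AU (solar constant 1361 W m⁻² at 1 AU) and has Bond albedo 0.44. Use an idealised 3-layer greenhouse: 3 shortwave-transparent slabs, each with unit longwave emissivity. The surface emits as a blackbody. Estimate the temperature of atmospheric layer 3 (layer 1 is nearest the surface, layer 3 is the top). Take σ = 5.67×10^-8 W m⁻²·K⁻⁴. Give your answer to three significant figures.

Irradiance scales as 1/d², so S = 1361 W m⁻² × (1/11.0)² = 11.25 W m⁻².
The effective emission temperature is T_e = [S(1−α)/(4σ)]^¼ = 72.59 K.
The net upward flux σT_e⁴ is constant between every pair of levels, so T_k⁴ = (N+1−k)T_e⁴.
With k = 3: T_3 = (3+1−3)^¼·72.59 K = 72.59 K.

72.6 K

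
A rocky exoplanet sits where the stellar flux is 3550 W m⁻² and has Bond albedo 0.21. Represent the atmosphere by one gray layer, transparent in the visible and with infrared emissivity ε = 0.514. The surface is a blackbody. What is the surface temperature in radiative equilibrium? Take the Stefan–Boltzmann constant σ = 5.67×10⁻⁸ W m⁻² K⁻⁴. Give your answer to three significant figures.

359 K

Effective emission temperature (TOA balance): σT_e⁴ = S(1−α)/4 = 701.1 W m⁻² → T_e = 333.5 K.
For a single slab of emissivity ε, T_s⁴ = 2T_e⁴/(2−ε); thus T_s = 333.5·(1.346)^(1/4) = 359.2 K.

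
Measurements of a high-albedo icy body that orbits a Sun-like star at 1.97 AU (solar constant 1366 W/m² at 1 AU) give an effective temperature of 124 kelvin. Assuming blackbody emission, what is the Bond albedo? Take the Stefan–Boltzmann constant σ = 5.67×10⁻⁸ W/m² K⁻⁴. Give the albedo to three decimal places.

0.848

Irradiance scales as 1/d², so S = 1366 W/m² × (1/1.97)² = 352.0 W/m².
Energy balance: S(1−α)/4 = σT⁴, so 1−α = 4σT⁴/S.
4σT⁴ = 4·5.67×10⁻⁸·(124)⁴ = 53.62 W/m².
Hence α = 1 − 53.62/352.0 = 0.8477.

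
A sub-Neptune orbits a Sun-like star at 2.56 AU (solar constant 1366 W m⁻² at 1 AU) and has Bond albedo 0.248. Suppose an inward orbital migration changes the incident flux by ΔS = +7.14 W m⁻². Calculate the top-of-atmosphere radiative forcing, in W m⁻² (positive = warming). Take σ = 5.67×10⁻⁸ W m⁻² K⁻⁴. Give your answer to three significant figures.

Irradiance scales as 1/d², so S = 1366 W m⁻² × (1/2.56)² = 208.4 W m⁻².
TOA radiative forcing: ΔF = (1−α)ΔS/4 = 0.752·(+7.14)/4 = 1.342 W m⁻².

1.34 W m⁻²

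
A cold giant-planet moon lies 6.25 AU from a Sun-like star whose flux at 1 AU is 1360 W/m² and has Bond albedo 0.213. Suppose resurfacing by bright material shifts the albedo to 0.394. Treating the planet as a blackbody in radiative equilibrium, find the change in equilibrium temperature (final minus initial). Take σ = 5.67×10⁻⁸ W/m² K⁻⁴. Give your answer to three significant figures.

By the inverse-square law, S = 1360/6.25² = 34.82 W/m².
With α = 0.213, T₁ = 104.8 K.
Final:   T₂ = [S(1−0.394)/(4σ)]^(1/4) = 98.21 K.
Change: 98.21 − 104.8 = -6.631 K.

-6.63 K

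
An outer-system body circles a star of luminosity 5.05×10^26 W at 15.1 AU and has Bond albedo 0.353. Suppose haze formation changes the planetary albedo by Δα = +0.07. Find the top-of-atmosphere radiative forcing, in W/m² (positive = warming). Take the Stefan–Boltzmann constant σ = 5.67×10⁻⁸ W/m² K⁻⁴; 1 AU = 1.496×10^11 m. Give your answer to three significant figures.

-0.138 W/m²

d = 15.1 × 1.496×10^11 m = 2.259×10^12 m.
S = L/(4πd²) = 7.875 W/m².
TOA radiative forcing: ΔF = −S·Δα/4 = −7.875·(+0.07)/4 = -0.1378 W/m².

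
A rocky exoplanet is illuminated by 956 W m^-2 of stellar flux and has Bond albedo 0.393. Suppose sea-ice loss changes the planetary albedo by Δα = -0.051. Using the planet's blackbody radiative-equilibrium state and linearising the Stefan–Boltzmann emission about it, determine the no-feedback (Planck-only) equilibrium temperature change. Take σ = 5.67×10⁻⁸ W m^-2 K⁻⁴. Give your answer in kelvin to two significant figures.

The baseline emission temperature is T_e = 224.9 K.
ΔF = −(S/4)Δα = −(956.0/4)×(-0.051) = 12.19 W m^-2.
Linearising σT⁴ gives d(σT⁴)/dT = 4σT_e³ = 2.580 W m^-2 per K.
So ΔT₀ = 12.19/2.580 = 4.72 K.

4.7 K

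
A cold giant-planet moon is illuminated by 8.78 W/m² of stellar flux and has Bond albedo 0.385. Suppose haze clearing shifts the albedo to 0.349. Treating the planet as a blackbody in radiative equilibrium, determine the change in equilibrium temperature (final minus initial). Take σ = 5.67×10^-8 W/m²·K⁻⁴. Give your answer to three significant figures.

1.00 K

Before: T₁ = [8.780·0.615/(4σ)]^(1/4) = 69.85 K.
After:  T₂ = [8.780·0.651/(4σ)]^(1/4) = 70.85 K.
ΔT = T₂ − T₁ = 1.001 K.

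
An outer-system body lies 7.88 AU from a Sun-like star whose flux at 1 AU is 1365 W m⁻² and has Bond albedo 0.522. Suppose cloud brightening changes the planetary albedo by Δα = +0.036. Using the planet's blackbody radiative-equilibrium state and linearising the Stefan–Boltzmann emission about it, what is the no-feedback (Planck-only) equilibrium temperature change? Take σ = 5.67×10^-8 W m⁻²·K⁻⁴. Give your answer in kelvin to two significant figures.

By the inverse-square law, S = 1365/7.88² = 21.98 W m⁻².
Unperturbed T_e = [21.98·(1−0.522)/(4σ)]^¼ = 82.50 K.
The change in absorbed flux is Δ[S(1−α)/4] = −SΔα/4 = -0.1978 W m⁻².
Linearising σT⁴ gives d(σT⁴)/dT = 4σT_e³ = 0.1274 W m⁻² per K.
ΔT₀ = ΔF/λ_P = -0.1978/0.1274 = -1.55 K.

-1.6 K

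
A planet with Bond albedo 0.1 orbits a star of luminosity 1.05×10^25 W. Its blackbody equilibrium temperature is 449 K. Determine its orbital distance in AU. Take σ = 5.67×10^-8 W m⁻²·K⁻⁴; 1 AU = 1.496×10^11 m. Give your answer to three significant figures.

Energy balance gives S = 4σT⁴/(1−α) = 10240 W m⁻².
From L = 4πd²S, d = √(1.05×10^25/(4π·10240)) = 9.032×10^9 m = 0.06038 AU.

0.0604 AU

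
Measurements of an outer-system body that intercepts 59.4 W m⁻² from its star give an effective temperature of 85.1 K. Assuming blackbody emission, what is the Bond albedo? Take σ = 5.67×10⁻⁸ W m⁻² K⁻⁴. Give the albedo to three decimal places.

0.800

Rearranging the radiative balance, α = 1 − 4σT⁴/S.
4σT⁴ = 4·5.67×10⁻⁸·(85.1)⁴ = 11.89 W m⁻².
1−α = 11.89/59.40 = 0.2003, so α = 0.7997.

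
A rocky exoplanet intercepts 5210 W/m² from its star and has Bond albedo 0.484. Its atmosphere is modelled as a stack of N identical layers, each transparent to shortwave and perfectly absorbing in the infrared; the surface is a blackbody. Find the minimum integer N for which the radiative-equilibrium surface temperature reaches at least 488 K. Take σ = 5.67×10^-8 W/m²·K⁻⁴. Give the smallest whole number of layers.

OLR = S(1−α)/4 = 672.1 W/m²; the top layer radiates at T_e = 330.0 K.
Need (N+1)T_e⁴ ≥ T_s⁴, i.e. N+1 ≥ (488/330.0)⁴ = 4.784.
So N ≥ 3.784; the smallest integer is N = 4.

4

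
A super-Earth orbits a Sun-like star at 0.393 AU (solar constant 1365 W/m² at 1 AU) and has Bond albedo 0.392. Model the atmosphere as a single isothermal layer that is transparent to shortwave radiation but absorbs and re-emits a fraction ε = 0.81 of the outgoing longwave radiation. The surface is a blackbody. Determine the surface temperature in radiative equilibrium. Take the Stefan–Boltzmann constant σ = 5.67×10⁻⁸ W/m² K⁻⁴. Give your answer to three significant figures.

Irradiance scales as 1/d², so S = 1365 W/m² × (1/0.393)² = 8838 W/m².
At the top of the atmosphere, σT_e⁴ = S(1−α)/4 = 1343 W/m², giving T_e = 392.3 K.
The surface balance (absorbed SW + ε·downward IR = σT_s⁴) with T_a⁴ = T_s⁴/2 reduces to T_s = T_e·[2/(2−ε)]^¼ = 446.7 K.

447 K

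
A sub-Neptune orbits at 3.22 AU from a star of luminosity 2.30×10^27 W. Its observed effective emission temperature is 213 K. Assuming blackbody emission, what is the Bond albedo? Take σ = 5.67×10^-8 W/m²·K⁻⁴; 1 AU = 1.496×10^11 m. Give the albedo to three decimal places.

0.408

Orbital distance: d = 3.22 AU = 4.817×10^11 m.
S = L/(4πd²) = 788.8 W/m².
Rearranging the radiative balance, α = 1 − 4σT⁴/S.
4σT⁴ = 4·5.67×10⁻⁸·(213)⁴ = 466.8 W/m².
Hence α = 1 − 466.8/788.8 = 0.4081.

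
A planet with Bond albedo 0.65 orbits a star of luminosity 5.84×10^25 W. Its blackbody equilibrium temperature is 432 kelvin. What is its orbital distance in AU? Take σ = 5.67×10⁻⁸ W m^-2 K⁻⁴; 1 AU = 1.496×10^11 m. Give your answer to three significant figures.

0.0959 AU

The flux needed for this T is 4σT⁴/(1−0.65) = 22570 W m^-2.
S = L/(4πd²) → d = √(L/4πS) = √(5.84×10^25/(4π·22570)) = 1.435×10^10 m = 0.09592 AU.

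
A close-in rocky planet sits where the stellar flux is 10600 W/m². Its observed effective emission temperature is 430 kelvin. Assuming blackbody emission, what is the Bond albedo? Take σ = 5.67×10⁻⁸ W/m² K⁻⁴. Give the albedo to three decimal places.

Rearranging the radiative balance, α = 1 − 4σT⁴/S.
σT⁴ = 1938 W/m², so 4σT⁴ = 7754 W/m².
1−α = 7754/10600 = 0.7315, so α = 0.2685.

0.269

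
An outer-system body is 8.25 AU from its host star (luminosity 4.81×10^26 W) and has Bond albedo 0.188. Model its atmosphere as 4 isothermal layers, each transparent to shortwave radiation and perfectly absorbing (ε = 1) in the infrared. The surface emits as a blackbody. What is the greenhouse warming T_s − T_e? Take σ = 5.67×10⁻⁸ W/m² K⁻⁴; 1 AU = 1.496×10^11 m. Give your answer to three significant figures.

48.2 K

d = 8.25 × 1.496×10^11 m = 1.234×10^12 m.
S = L/(4πd²) = 25.13 W/m².
OLR = S(1−α)/4 = 5.101 W/m²; the top layer radiates at T_e = 97.39 K.
Surface: T_s = (5)^¼·T_e = 145.6 K.
So the greenhouse effect raises the surface by 145.6 − 97.39 = 48.24 K.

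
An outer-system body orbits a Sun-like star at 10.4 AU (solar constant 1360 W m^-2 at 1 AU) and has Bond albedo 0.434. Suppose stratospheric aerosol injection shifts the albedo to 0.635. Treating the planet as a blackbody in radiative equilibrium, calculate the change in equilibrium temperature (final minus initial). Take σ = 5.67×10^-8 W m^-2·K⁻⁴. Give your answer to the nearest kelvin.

Flux at the orbit: S = 1360/(10.4)² = 12.57 W m^-2.
Initial: T₁ = [S(1−0.434)/(4σ)]^(1/4) = 74.84 K.
With α = 0.635, T₂ = 67.07 K.
ΔT = T₂ − T₁ = -7.774 K.

-8 kelvin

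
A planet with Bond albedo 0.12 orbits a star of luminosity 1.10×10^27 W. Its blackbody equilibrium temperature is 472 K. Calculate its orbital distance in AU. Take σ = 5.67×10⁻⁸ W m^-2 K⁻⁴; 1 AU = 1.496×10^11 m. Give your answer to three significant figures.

The flux needed for this T is 4σT⁴/(1−0.12) = 12790 W m^-2.
Then d = [L/(4πS)]^(1/2) = 8.272×10^10 m, i.e. 0.5530 AU.

0.553 AU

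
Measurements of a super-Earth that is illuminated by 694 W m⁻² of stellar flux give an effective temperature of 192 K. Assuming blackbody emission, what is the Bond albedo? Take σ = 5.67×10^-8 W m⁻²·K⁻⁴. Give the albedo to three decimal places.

0.556

Rearranging the radiative balance, α = 1 − 4σT⁴/S.
4σT⁴ = 4·5.67×10⁻⁸·(192)⁴ = 308.2 W m⁻².
1−α = 308.2/694.0 = 0.4441, so α = 0.5559.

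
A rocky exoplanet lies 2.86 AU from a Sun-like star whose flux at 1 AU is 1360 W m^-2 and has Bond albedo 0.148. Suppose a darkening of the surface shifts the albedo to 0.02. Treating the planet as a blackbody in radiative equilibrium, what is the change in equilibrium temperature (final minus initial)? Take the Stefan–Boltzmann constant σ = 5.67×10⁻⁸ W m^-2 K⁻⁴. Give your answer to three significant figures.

5.63 K

By the inverse-square law, S = 1360/2.86² = 166.3 W m^-2.
Initial: T₁ = [S(1−0.148)/(4σ)]^(1/4) = 158.1 K.
With α = 0.02, T₂ = 163.7 K.
Change: 163.7 − 158.1 = 5.630 K.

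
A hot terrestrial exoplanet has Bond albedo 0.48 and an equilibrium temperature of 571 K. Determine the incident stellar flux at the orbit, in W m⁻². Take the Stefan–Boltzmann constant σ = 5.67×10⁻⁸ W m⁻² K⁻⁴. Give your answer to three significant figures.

46400 W m⁻²

Invert the energy balance for S: S = 4σT⁴/(1−α).
σT⁴ = 5.67×10⁻⁸·(571)⁴ = 6027 W m⁻².
S = 4·6027/0.52 = 46360 W m⁻².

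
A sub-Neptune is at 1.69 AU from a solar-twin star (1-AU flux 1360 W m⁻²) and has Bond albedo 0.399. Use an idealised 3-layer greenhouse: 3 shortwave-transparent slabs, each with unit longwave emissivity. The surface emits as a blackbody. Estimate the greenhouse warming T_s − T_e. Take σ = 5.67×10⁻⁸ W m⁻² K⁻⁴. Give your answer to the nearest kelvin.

By the inverse-square law, S = 1360/1.69² = 476.2 W m⁻².
The effective emission temperature is T_e = [S(1−α)/(4σ)]^¼ = 188.5 K.
T_s = (N+1)^(1/4)·T_e = 266.5 K.
Warming: T_s − T_e = 78.07 K.

78 K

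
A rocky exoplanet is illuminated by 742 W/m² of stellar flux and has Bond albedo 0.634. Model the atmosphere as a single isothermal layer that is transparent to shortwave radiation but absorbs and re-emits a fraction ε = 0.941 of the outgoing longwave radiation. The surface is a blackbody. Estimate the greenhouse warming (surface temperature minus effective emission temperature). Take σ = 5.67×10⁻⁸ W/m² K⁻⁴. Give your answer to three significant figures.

Effective emission temperature (TOA balance): σT_e⁴ = S(1−α)/4 = 67.89 W/m² → T_e = 186.0 K.
Surface balance with a leaky layer gives σT_s⁴ = σT_e⁴·2/(2−ε), so T_s = T_e·[2/(2−0.941)]^(1/4) = 218.1 K.
The atmosphere warms the surface by 32.05 K.

32.0 K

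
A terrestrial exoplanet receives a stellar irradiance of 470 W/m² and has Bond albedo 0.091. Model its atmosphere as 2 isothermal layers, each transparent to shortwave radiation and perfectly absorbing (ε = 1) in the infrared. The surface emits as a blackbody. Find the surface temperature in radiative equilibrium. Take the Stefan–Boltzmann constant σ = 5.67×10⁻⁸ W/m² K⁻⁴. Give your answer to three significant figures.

The effective emission temperature is T_e = [S(1−α)/(4σ)]^¼ = 208.3 K.
Layer-by-layer balance gives σT_s⁴ = (N+1)σT_e⁴, so T_s = 3^¼·208.3 = 274.2 K.

274 K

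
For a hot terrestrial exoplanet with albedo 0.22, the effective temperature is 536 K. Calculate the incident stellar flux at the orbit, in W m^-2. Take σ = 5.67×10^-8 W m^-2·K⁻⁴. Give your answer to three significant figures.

24000 W m^-2

From S(1−α)/4 = σT⁴: S = 4σT⁴/(1−α).
σT⁴ = 5.67×10⁻⁸·(536)⁴ = 4680 W m^-2.
So S = 4×4680/(1−0.22) = 24000 W m^-2.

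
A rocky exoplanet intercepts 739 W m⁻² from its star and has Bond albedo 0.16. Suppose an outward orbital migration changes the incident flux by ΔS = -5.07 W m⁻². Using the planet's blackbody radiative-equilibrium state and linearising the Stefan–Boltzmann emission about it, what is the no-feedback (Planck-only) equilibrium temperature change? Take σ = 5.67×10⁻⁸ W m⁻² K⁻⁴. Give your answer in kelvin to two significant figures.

Reference equilibrium: T_e = [S(1−α)/(4σ)]^(1/4) = 228.7 K.
ΔF = Δ[S(1−α)]/4 = (1−0.16)·-5.07/4 = -1.065 W m⁻².
Planck response: λ_P = 4σT_e³ = 4·5.67×10⁻⁸·(228.7)³ = 2.714 W m⁻²/K.
So ΔT₀ = -1.065/2.714 = -0.392 K.

-0.39 K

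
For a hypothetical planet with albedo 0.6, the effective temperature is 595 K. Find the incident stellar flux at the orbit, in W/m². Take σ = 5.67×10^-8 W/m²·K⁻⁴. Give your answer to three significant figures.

71100 W/m²

From S(1−α)/4 = σT⁴: S = 4σT⁴/(1−α).
The emitted flux is σT⁴ = 7106 W/m².
So S = 4×7106/(1−0.6) = 71060 W/m².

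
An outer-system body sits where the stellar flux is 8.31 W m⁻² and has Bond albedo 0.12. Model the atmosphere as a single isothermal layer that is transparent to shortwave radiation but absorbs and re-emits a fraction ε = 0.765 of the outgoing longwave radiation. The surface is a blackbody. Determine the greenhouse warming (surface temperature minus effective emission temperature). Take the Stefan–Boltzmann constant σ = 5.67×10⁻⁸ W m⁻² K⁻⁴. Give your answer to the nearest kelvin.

10 K

Effective emission temperature (TOA balance): σT_e⁴ = S(1−α)/4 = 1.828 W m⁻² → T_e = 75.35 K.
The surface balance (absorbed SW + ε·downward IR = σT_s⁴) with T_a⁴ = T_s⁴/2 reduces to T_s = T_e·[2/(2−ε)]^¼ = 85.01 K.
T_s − T_e = 85.01 − 75.35 = 9.652 K.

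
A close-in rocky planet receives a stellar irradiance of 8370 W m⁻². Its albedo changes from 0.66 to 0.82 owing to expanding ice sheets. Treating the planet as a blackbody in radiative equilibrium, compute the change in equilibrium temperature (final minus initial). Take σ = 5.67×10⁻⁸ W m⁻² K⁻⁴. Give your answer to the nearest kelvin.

With α = 0.66, T₁ = 334.7 K.
With α = 0.82, T₂ = 285.5 K.
Change: 285.5 − 334.7 = -49.20 K.

-49 K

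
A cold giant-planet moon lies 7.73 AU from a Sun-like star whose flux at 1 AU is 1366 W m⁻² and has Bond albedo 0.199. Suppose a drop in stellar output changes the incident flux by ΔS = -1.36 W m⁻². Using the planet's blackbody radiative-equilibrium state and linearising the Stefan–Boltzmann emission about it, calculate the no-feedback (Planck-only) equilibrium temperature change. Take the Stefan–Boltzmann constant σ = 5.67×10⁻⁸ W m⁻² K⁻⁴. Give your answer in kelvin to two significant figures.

-1.4 kelvin

Flux at the orbit: S = 1366/(7.73)² = 22.86 W m⁻².
Reference equilibrium: T_e = [S(1−α)/(4σ)]^(1/4) = 94.79 K.
Only a fraction (1−α) is absorbed and it's spread over 4πR², so ΔF = (1−α)ΔS/4 = -0.2723 W m⁻².
Linearising σT⁴ gives d(σT⁴)/dT = 4σT_e³ = 0.1932 W m⁻² per K.
So ΔT₀ = -0.2723/0.1932 = -1.41 K.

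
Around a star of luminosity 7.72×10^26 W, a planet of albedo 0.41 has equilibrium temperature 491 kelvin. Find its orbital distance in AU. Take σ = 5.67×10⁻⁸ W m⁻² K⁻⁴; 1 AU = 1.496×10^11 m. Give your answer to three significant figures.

Required flux: S = 4σT⁴/(1−α) = 22340 W m⁻².
S = L/(4πd²) → d = √(L/4πS) = √(7.72×10^26/(4π·22340)) = 5.244×10^10 m = 0.3505 AU.

0.351 AU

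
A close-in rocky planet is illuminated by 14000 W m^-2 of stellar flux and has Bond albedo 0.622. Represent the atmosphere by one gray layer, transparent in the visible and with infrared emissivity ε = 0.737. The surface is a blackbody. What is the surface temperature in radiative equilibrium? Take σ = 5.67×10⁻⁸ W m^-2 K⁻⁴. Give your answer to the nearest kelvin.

The planet radiates to space at T_e = [S(1−α)/(4σ)]^(1/4) = 390.8 K.
For a single slab of emissivity ε, T_s⁴ = 2T_e⁴/(2−ε); thus T_s = 390.8·(1.584)^(1/4) = 438.4 K.

438 K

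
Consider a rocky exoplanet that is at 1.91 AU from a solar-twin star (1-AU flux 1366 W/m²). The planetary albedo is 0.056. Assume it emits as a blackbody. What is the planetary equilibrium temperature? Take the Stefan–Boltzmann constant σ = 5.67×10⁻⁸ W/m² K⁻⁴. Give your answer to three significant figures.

Irradiance scales as 1/d², so S = 1366 W/m² × (1/1.91)² = 374.4 W/m².
Absorbed flux (global mean): S(1−α)/4 = 374.4·0.944/4 = 88.37 W/m².
Set σT⁴ = 88.37 → T = (88.37/σ)^(1/4) = 198.7 K.

199 K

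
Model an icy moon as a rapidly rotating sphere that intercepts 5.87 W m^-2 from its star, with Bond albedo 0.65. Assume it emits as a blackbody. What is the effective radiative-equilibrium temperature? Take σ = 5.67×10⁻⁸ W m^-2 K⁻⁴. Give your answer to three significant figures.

Absorbed flux (global mean): S(1−α)/4 = 5.870·0.35/4 = 0.5136 W m^-2.
Balancing against σT⁴: T = (0.5136/5.67×10⁻⁸)^(1/4) = 54.86 K.

54.9 K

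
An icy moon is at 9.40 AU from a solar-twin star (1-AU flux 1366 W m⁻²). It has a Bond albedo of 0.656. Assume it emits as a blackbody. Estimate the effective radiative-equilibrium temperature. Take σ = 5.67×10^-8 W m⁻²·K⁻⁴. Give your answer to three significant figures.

69.6 K

By the inverse-square law, S = 1366/9.40² = 15.46 W m⁻².
Averaging over the sphere, the absorbed flux is S(1−α)/4 = 1.330 W m⁻².
Balancing against σT⁴: T = (1.330/5.67×10⁻⁸)^(1/4) = 69.59 K.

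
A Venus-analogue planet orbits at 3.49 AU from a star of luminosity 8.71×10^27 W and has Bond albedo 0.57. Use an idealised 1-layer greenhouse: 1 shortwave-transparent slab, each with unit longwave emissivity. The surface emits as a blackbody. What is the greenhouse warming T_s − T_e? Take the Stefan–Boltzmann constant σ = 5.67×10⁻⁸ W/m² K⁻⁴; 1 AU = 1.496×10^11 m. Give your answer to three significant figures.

d = 3.49 × 1.496×10^11 m = 5.221×10^11 m.
Flux at the orbit: S = L/(4πd²) = 8.71×10^27/(4π·(5.22×10^11)²) = 2543 W/m².
OLR = S(1−α)/4 = 273.3 W/m²; the top layer radiates at T_e = 263.5 K.
T_s = (N+1)^(1/4)·T_e = 313.4 K.
Warming: T_s − T_e = 49.86 K.

49.9 kelvin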